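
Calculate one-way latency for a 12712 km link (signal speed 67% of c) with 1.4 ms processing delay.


Speed = 0.67 * 3e5 km/s = 201000 km/s
Propagation delay = 12712 / 201000 = 0.0632 s = 63.2438 ms
Processing delay = 1.4 ms
Total one-way latency = 64.6438 ms


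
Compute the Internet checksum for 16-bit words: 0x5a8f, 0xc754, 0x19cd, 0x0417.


Sum all words (with carry folding):
+ 0x5a8f = 0x5a8f
+ 0xc754 = 0x21e4
+ 0x19cd = 0x3bb1
+ 0x0417 = 0x3fc8
One's complement: ~0x3fc8
Checksum = 0xc037


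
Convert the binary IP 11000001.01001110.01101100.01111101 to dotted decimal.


11000001 = 193
01001110 = 78
01101100 = 108
01111101 = 125
IP: 193.78.108.125


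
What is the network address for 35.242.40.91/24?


IP:   00100011.11110010.00101000.01011011
Mask: 11111111.11111111.11111111.00000000
AND operation:
Net:  00100011.11110010.00101000.00000000
Network: 35.242.40.0/24


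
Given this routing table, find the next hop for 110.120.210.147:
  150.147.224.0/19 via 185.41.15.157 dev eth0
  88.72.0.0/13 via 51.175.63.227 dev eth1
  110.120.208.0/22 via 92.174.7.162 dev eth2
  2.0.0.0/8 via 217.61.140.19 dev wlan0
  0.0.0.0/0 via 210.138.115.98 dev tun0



Longest prefix match for 110.120.210.147:
  /19 150.147.224.0: no
  /13 88.72.0.0: no
  /22 110.120.208.0: MATCH
  /8 2.0.0.0: no
  /0 0.0.0.0: MATCH
Selected: next-hop 92.174.7.162 via eth2 (matched /22)


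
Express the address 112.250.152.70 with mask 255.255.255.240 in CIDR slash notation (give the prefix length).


Binary: 11111111.11111111.11111111.11110000
Count leading 1s
Prefix: /28


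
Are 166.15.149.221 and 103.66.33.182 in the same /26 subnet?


Mask: 255.255.255.192
166.15.149.221 AND mask = 166.15.149.192
103.66.33.182 AND mask = 103.66.33.128
No, different subnets (166.15.149.192 vs 103.66.33.128)


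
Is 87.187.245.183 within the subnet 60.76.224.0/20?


Subnet network: 60.76.224.0
Test IP AND mask: 87.187.240.0
No, 87.187.245.183 is not in 60.76.224.0/20


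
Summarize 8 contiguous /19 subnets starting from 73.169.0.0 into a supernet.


Original prefix: /19
Number of subnets: 8 = 2^3
New prefix = 19 - 3 = 16
Supernet: 73.169.0.0/16


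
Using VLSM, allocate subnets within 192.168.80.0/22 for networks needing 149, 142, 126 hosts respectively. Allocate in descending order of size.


149 hosts -> /24 (254 usable): 192.168.80.0/24
142 hosts -> /24 (254 usable): 192.168.81.0/24
126 hosts -> /25 (126 usable): 192.168.82.0/25
Allocation: 192.168.80.0/24 (149 hosts, 254 usable); 192.168.81.0/24 (142 hosts, 254 usable); 192.168.82.0/25 (126 hosts, 126 usable)


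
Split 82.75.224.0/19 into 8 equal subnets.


New prefix = 19 + 3 = 22
Each subnet has 1024 addresses
  82.75.224.0/22
  82.75.228.0/22
  82.75.232.0/22
  82.75.236.0/22
  82.75.240.0/22
  82.75.244.0/22
  82.75.248.0/22
  82.75.252.0/22
Subnets: 82.75.224.0/22, 82.75.228.0/22, 82.75.232.0/22, 82.75.236.0/22, 82.75.240.0/22, 82.75.244.0/22, 82.75.248.0/22, 82.75.252.0/22


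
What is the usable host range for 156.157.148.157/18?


Network: 156.157.128.0
Broadcast: 156.157.191.255
First usable = network + 1
Last usable = broadcast - 1
Range: 156.157.128.1 to 156.157.191.254


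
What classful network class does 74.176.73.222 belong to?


First octet: 74
Binary: 01001010
0xxxxxxx -> Class A (1-126)
Class A, default mask 255.0.0.0 (/8)


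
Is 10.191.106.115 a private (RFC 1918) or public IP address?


RFC 1918 private ranges:
  10.0.0.0/8 (10.0.0.0 - 10.255.255.255)
  172.16.0.0/12 (172.16.0.0 - 172.31.255.255)
  192.168.0.0/16 (192.168.0.0 - 192.168.255.255)
Private (in 10.0.0.0/8)


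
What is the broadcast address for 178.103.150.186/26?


Network: 178.103.150.128/26
Host bits = 6
Set all host bits to 1:
Broadcast: 178.103.150.191


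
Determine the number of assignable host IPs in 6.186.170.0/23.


Host bits = 32 - 23 = 9
Total addresses = 2^9 = 512
Usable = total - 2 (network and broadcast)
Usable hosts: 510


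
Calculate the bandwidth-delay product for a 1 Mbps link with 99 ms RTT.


BDP = bandwidth * RTT
= 1 Mbps * 99 ms
= 1 * 1e6 * 99 / 1000 bits
= 99000 bits
= 12375 bytes
= 12.085 KB
BDP = 99000 bits (12375 bytes)


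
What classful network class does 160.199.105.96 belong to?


First octet: 160
Binary: 10100000
10xxxxxx -> Class B (128-191)
Class B, default mask 255.255.0.0 (/16)


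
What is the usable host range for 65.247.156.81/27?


Network: 65.247.156.64
Broadcast: 65.247.156.95
First usable = network + 1
Last usable = broadcast - 1
Range: 65.247.156.65 to 65.247.156.94


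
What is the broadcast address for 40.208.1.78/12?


Network: 40.208.0.0/12
Host bits = 20
Set all host bits to 1:
Broadcast: 40.223.255.255


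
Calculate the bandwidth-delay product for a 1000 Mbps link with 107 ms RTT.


BDP = bandwidth * RTT
= 1000 Mbps * 107 ms
= 1000 * 1e6 * 107 / 1000 bits
= 107000000 bits
= 13375000 bytes
= 13061.5234 KB
BDP = 107000000 bits (13375000 bytes)


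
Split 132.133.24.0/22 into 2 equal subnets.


New prefix = 22 + 1 = 23
Each subnet has 512 addresses
  132.133.24.0/23
  132.133.26.0/23
Subnets: 132.133.24.0/23, 132.133.26.0/23


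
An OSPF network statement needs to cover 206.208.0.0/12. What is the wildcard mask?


Subnet mask: 255.240.0.0
Wildcard = 255.255.255.255 - subnet mask
255 - 255 = 0
255 - 240 = 15
255 - 0 = 255
255 - 0 = 255
Wildcard: 0.15.255.255


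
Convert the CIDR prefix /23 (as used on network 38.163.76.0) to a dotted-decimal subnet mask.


/23 means 23 network bits, 9 host bits
Binary: 11111111111111111111111000000000
Mask: 255.255.254.0


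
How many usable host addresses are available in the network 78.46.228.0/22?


Host bits = 32 - 22 = 10
Total addresses = 2^10 = 1024
Usable = total - 2 (network and broadcast)
Usable hosts: 1022


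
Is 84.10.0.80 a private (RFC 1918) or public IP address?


RFC 1918 private ranges:
  10.0.0.0/8 (10.0.0.0 - 10.255.255.255)
  172.16.0.0/12 (172.16.0.0 - 172.31.255.255)
  192.168.0.0/16 (192.168.0.0 - 192.168.255.255)
Public (not in any RFC 1918 range)


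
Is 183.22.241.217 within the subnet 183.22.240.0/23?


Subnet network: 183.22.240.0
Test IP AND mask: 183.22.240.0
Yes, 183.22.241.217 is in 183.22.240.0/23


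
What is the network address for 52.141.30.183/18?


IP:   00110100.10001101.00011110.10110111
Mask: 11111111.11111111.11000000.00000000
AND operation:
Net:  00110100.10001101.00000000.00000000
Network: 52.141.0.0/18


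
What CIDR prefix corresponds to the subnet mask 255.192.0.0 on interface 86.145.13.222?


Binary: 11111111.11000000.00000000.00000000
Count leading 1s
Prefix: /10


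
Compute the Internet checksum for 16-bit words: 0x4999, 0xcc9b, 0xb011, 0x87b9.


Sum all words (with carry folding):
+ 0x4999 = 0x4999
+ 0xcc9b = 0x1635
+ 0xb011 = 0xc646
+ 0x87b9 = 0x4e00
One's complement: ~0x4e00
Checksum = 0xb1ff


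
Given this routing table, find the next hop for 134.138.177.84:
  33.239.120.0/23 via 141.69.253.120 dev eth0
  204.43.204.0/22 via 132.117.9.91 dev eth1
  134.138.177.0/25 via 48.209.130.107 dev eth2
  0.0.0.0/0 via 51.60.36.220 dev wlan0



Longest prefix match for 134.138.177.84:
  /23 33.239.120.0: no
  /22 204.43.204.0: no
  /25 134.138.177.0: MATCH
  /0 0.0.0.0: MATCH
Selected: next-hop 48.209.130.107 via eth2 (matched /25)


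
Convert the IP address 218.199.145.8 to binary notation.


218 = 11011010
199 = 11000111
145 = 10010001
8 = 00001000
Binary: 11011010.11000111.10010001.00001000


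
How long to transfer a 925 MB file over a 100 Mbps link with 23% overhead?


Effective throughput = 100 * (1 - 23/100) = 77 Mbps
File size in Mb = 925 * 8 = 7400 Mb
Time = 7400 / 77
Time = 96.1039 seconds


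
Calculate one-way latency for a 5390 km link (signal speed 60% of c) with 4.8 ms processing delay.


Speed = 0.6 * 3e5 km/s = 180000 km/s
Propagation delay = 5390 / 180000 = 0.0299 s = 29.9444 ms
Processing delay = 4.8 ms
Total one-way latency = 34.7444 ms


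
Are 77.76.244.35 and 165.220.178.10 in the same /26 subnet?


Mask: 255.255.255.192
77.76.244.35 AND mask = 77.76.244.0
165.220.178.10 AND mask = 165.220.178.0
No, different subnets (77.76.244.0 vs 165.220.178.0)


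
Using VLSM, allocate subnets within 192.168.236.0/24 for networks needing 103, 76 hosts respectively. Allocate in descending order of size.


103 hosts -> /25 (126 usable): 192.168.236.0/25
76 hosts -> /25 (126 usable): 192.168.236.128/25
Allocation: 192.168.236.0/25 (103 hosts, 126 usable); 192.168.236.128/25 (76 hosts, 126 usable)


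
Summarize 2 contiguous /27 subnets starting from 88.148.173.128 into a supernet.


Original prefix: /27
Number of subnets: 2 = 2^1
New prefix = 27 - 1 = 26
Supernet: 88.148.173.128/26


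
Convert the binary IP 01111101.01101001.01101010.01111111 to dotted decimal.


01111101 = 125
01101001 = 105
01101010 = 106
01111111 = 127
IP: 125.105.106.127


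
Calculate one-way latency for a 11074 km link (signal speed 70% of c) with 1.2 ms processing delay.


Speed = 0.7 * 3e5 km/s = 210000 km/s
Propagation delay = 11074 / 210000 = 0.0527 s = 52.7333 ms
Processing delay = 1.2 ms
Total one-way latency = 53.9333 ms


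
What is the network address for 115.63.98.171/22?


IP:   01110011.00111111.01100010.10101011
Mask: 11111111.11111111.11111100.00000000
AND operation:
Net:  01110011.00111111.01100000.00000000
Network: 115.63.96.0/22


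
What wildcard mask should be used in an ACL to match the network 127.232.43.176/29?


Subnet mask: 255.255.255.248
Wildcard = 255.255.255.255 - subnet mask
255 - 255 = 0
255 - 255 = 0
255 - 255 = 0
255 - 248 = 7
Wildcard: 0.0.0.7


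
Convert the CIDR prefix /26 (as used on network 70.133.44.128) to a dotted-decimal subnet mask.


/26 means 26 network bits, 6 host bits
Binary: 11111111111111111111111111000000
Mask: 255.255.255.192


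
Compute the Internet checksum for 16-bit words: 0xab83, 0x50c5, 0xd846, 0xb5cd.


Sum all words (with carry folding):
+ 0xab83 = 0xab83
+ 0x50c5 = 0xfc48
+ 0xd846 = 0xd48f
+ 0xb5cd = 0x8a5d
One's complement: ~0x8a5d
Checksum = 0x75a2


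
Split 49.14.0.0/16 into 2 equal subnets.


New prefix = 16 + 1 = 17
Each subnet has 32768 addresses
  49.14.0.0/17
  49.14.128.0/17
Subnets: 49.14.0.0/17, 49.14.128.0/17


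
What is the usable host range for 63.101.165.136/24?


Network: 63.101.165.0
Broadcast: 63.101.165.255
First usable = network + 1
Last usable = broadcast - 1
Range: 63.101.165.1 to 63.101.165.254


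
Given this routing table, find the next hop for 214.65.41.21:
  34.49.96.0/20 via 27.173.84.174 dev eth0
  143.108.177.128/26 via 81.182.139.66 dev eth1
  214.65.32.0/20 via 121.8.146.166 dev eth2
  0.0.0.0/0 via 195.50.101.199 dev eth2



Longest prefix match for 214.65.41.21:
  /20 34.49.96.0: no
  /26 143.108.177.128: no
  /20 214.65.32.0: MATCH
  /0 0.0.0.0: MATCH
Selected: next-hop 121.8.146.166 via eth2 (matched /20)


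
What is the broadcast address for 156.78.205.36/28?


Network: 156.78.205.32/28
Host bits = 4
Set all host bits to 1:
Broadcast: 156.78.205.47


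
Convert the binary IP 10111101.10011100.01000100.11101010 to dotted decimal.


10111101 = 189
10011100 = 156
01000100 = 68
11101010 = 234
IP: 189.156.68.234


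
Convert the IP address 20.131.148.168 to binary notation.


20 = 00010100
131 = 10000011
148 = 10010100
168 = 10101000
Binary: 00010100.10000011.10010100.10101000


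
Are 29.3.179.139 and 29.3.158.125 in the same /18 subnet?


Mask: 255.255.192.0
29.3.179.139 AND mask = 29.3.128.0
29.3.158.125 AND mask = 29.3.128.0
Yes, same subnet (29.3.128.0)


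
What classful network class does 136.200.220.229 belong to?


First octet: 136
Binary: 10001000
10xxxxxx -> Class B (128-191)
Class B, default mask 255.255.0.0 (/16)


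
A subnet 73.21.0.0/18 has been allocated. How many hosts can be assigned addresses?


Host bits = 32 - 18 = 14
Total addresses = 2^14 = 16384
Usable = total - 2 (network and broadcast)
Usable hosts: 16382


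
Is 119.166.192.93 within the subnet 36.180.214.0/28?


Subnet network: 36.180.214.0
Test IP AND mask: 119.166.192.80
No, 119.166.192.93 is not in 36.180.214.0/28


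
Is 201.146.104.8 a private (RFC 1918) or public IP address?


RFC 1918 private ranges:
  10.0.0.0/8 (10.0.0.0 - 10.255.255.255)
  172.16.0.0/12 (172.16.0.0 - 172.31.255.255)
  192.168.0.0/16 (192.168.0.0 - 192.168.255.255)
Public (not in any RFC 1918 range)


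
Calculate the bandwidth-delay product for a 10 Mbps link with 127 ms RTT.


BDP = bandwidth * RTT
= 10 Mbps * 127 ms
= 10 * 1e6 * 127 / 1000 bits
= 1270000 bits
= 158750 bytes
= 155.0293 KB
BDP = 1270000 bits (158750 bytes)


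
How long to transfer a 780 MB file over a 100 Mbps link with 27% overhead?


Effective throughput = 100 * (1 - 27/100) = 73 Mbps
File size in Mb = 780 * 8 = 6240 Mb
Time = 6240 / 73
Time = 85.4795 seconds


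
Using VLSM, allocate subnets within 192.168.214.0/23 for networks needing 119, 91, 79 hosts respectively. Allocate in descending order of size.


119 hosts -> /25 (126 usable): 192.168.214.0/25
91 hosts -> /25 (126 usable): 192.168.214.128/25
79 hosts -> /25 (126 usable): 192.168.215.0/25
Allocation: 192.168.214.0/25 (119 hosts, 126 usable); 192.168.214.128/25 (91 hosts, 126 usable); 192.168.215.0/25 (79 hosts, 126 usable)


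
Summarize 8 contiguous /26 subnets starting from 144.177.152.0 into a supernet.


Original prefix: /26
Number of subnets: 8 = 2^3
New prefix = 26 - 3 = 23
Supernet: 144.177.152.0/23


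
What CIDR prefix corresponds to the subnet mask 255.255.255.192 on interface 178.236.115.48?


Binary: 11111111.11111111.11111111.11000000
Count leading 1s
Prefix: /26


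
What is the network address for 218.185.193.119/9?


IP:   11011010.10111001.11000001.01110111
Mask: 11111111.10000000.00000000.00000000
AND operation:
Net:  11011010.10000000.00000000.00000000
Network: 218.128.0.0/9


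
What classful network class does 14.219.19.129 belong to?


First octet: 14
Binary: 00001110
0xxxxxxx -> Class A (1-126)
Class A, default mask 255.0.0.0 (/8)


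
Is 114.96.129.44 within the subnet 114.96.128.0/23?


Subnet network: 114.96.128.0
Test IP AND mask: 114.96.128.0
Yes, 114.96.129.44 is in 114.96.128.0/23


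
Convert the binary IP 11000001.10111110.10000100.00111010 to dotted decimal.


11000001 = 193
10111110 = 190
10000100 = 132
00111010 = 58
IP: 193.190.132.58


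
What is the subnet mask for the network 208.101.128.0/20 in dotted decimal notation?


/20 means 20 network bits, 12 host bits
Binary: 11111111111111111111000000000000
Mask: 255.255.240.0


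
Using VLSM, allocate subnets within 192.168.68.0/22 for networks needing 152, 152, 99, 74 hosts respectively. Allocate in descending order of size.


152 hosts -> /24 (254 usable): 192.168.68.0/24
152 hosts -> /24 (254 usable): 192.168.69.0/24
99 hosts -> /25 (126 usable): 192.168.70.0/25
74 hosts -> /25 (126 usable): 192.168.70.128/25
Allocation: 192.168.68.0/24 (152 hosts, 254 usable); 192.168.69.0/24 (152 hosts, 254 usable); 192.168.70.0/25 (99 hosts, 126 usable); 192.168.70.128/25 (74 hosts, 126 usable)


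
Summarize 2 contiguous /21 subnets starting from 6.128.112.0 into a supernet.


Original prefix: /21
Number of subnets: 2 = 2^1
New prefix = 21 - 1 = 20
Supernet: 6.128.112.0/20


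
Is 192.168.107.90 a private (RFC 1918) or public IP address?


RFC 1918 private ranges:
  10.0.0.0/8 (10.0.0.0 - 10.255.255.255)
  172.16.0.0/12 (172.16.0.0 - 172.31.255.255)
  192.168.0.0/16 (192.168.0.0 - 192.168.255.255)
Private (in 192.168.0.0/16)


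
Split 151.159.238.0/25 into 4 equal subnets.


New prefix = 25 + 2 = 27
Each subnet has 32 addresses
  151.159.238.0/27
  151.159.238.32/27
  151.159.238.64/27
  151.159.238.96/27
Subnets: 151.159.238.0/27, 151.159.238.32/27, 151.159.238.64/27, 151.159.238.96/27


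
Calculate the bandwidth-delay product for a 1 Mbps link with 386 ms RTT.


BDP = bandwidth * RTT
= 1 Mbps * 386 ms
= 1 * 1e6 * 386 / 1000 bits
= 386000 bits
= 48250 bytes
= 47.1191 KB
BDP = 386000 bits (48250 bytes)


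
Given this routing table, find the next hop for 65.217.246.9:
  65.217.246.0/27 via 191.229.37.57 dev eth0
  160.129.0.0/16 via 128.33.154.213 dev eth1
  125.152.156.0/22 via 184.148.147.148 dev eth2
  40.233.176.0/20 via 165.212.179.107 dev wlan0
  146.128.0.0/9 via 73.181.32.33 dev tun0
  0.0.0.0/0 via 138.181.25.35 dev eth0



Longest prefix match for 65.217.246.9:
  /27 65.217.246.0: MATCH
  /16 160.129.0.0: no
  /22 125.152.156.0: no
  /20 40.233.176.0: no
  /9 146.128.0.0: no
  /0 0.0.0.0: MATCH
Selected: next-hop 191.229.37.57 via eth0 (matched /27)


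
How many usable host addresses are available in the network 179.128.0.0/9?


Host bits = 32 - 9 = 23
Total addresses = 2^23 = 8388608
Usable = total - 2 (network and broadcast)
Usable hosts: 8388606


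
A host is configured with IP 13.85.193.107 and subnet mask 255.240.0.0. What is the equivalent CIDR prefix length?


Binary: 11111111.11110000.00000000.00000000
Count leading 1s
Prefix: /12


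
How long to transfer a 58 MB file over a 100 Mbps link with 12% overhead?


Effective throughput = 100 * (1 - 12/100) = 88 Mbps
File size in Mb = 58 * 8 = 464 Mb
Time = 464 / 88
Time = 5.2727 seconds


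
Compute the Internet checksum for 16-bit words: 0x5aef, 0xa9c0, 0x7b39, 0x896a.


Sum all words (with carry folding):
+ 0x5aef = 0x5aef
+ 0xa9c0 = 0x04b0
+ 0x7b39 = 0x7fe9
+ 0x896a = 0x0954
One's complement: ~0x0954
Checksum = 0xf6ab


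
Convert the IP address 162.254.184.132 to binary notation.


162 = 10100010
254 = 11111110
184 = 10111000
132 = 10000100
Binary: 10100010.11111110.10111000.10000100


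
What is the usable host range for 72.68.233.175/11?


Network: 72.64.0.0
Broadcast: 72.95.255.255
First usable = network + 1
Last usable = broadcast - 1
Range: 72.64.0.1 to 72.95.255.254


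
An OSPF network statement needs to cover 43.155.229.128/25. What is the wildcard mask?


Subnet mask: 255.255.255.128
Wildcard = 255.255.255.255 - subnet mask
255 - 255 = 0
255 - 255 = 0
255 - 255 = 0
255 - 128 = 127
Wildcard: 0.0.0.127


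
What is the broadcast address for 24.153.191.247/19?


Network: 24.153.160.0/19
Host bits = 13
Set all host bits to 1:
Broadcast: 24.153.191.255


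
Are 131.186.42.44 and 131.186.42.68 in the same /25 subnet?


Mask: 255.255.255.128
131.186.42.44 AND mask = 131.186.42.0
131.186.42.68 AND mask = 131.186.42.0
Yes, same subnet (131.186.42.0)


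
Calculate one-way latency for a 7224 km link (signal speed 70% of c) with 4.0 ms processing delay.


Speed = 0.7 * 3e5 km/s = 210000 km/s
Propagation delay = 7224 / 210000 = 0.0344 s = 34.4 ms
Processing delay = 4.0 ms
Total one-way latency = 38.4 ms


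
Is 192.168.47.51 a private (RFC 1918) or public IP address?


RFC 1918 private ranges:
  10.0.0.0/8 (10.0.0.0 - 10.255.255.255)
  172.16.0.0/12 (172.16.0.0 - 172.31.255.255)
  192.168.0.0/16 (192.168.0.0 - 192.168.255.255)
Private (in 192.168.0.0/16)


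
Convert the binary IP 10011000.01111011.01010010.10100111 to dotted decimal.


10011000 = 152
01111011 = 123
01010010 = 82
10100111 = 167
IP: 152.123.82.167


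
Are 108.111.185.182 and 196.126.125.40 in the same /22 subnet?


Mask: 255.255.252.0
108.111.185.182 AND mask = 108.111.184.0
196.126.125.40 AND mask = 196.126.124.0
No, different subnets (108.111.184.0 vs 196.126.124.0)


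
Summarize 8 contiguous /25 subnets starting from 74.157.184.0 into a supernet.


Original prefix: /25
Number of subnets: 8 = 2^3
New prefix = 25 - 3 = 22
Supernet: 74.157.184.0/22


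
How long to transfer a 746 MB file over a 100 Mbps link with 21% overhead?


Effective throughput = 100 * (1 - 21/100) = 79 Mbps
File size in Mb = 746 * 8 = 5968 Mb
Time = 5968 / 79
Time = 75.5443 seconds


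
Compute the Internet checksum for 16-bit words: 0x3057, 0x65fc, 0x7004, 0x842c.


Sum all words (with carry folding):
+ 0x3057 = 0x3057
+ 0x65fc = 0x9653
+ 0x7004 = 0x0658
+ 0x842c = 0x8a84
One's complement: ~0x8a84
Checksum = 0x757b


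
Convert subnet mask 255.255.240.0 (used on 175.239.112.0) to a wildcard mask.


Subnet mask: 255.255.240.0
Wildcard = 255.255.255.255 - subnet mask
255 - 255 = 0
255 - 255 = 0
255 - 240 = 15
255 - 0 = 255
Wildcard: 0.0.15.255


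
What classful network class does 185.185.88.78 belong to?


First octet: 185
Binary: 10111001
10xxxxxx -> Class B (128-191)
Class B, default mask 255.255.0.0 (/16)


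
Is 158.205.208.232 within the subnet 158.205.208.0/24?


Subnet network: 158.205.208.0
Test IP AND mask: 158.205.208.0
Yes, 158.205.208.232 is in 158.205.208.0/24


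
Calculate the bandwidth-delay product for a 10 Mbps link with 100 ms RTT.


BDP = bandwidth * RTT
= 10 Mbps * 100 ms
= 10 * 1e6 * 100 / 1000 bits
= 1000000 bits
= 125000 bytes
= 122.0703 KB
BDP = 1000000 bits (125000 bytes)


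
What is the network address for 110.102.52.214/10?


IP:   01101110.01100110.00110100.11010110
Mask: 11111111.11000000.00000000.00000000
AND operation:
Net:  01101110.01000000.00000000.00000000
Network: 110.64.0.0/10


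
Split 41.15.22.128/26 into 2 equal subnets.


New prefix = 26 + 1 = 27
Each subnet has 32 addresses
  41.15.22.128/27
  41.15.22.160/27
Subnets: 41.15.22.128/27, 41.15.22.160/27


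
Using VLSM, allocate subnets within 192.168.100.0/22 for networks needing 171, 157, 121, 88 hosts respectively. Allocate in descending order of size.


171 hosts -> /24 (254 usable): 192.168.100.0/24
157 hosts -> /24 (254 usable): 192.168.101.0/24
121 hosts -> /25 (126 usable): 192.168.102.0/25
88 hosts -> /25 (126 usable): 192.168.102.128/25
Allocation: 192.168.100.0/24 (171 hosts, 254 usable); 192.168.101.0/24 (157 hosts, 254 usable); 192.168.102.0/25 (121 hosts, 126 usable); 192.168.102.128/25 (88 hosts, 126 usable)


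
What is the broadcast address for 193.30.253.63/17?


Network: 193.30.128.0/17
Host bits = 15
Set all host bits to 1:
Broadcast: 193.30.255.255


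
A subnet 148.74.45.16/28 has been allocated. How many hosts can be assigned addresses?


Host bits = 32 - 28 = 4
Total addresses = 2^4 = 16
Usable = total - 2 (network and broadcast)
Usable hosts: 14


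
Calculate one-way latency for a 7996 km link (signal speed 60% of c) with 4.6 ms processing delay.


Speed = 0.6 * 3e5 km/s = 180000 km/s
Propagation delay = 7996 / 180000 = 0.0444 s = 44.4222 ms
Processing delay = 4.6 ms
Total one-way latency = 49.0222 ms


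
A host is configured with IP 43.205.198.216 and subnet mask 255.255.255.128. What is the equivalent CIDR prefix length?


Binary: 11111111.11111111.11111111.10000000
Count leading 1s
Prefix: /25


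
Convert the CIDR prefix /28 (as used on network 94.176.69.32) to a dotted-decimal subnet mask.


/28 means 28 network bits, 4 host bits
Binary: 11111111111111111111111111110000
Mask: 255.255.255.240


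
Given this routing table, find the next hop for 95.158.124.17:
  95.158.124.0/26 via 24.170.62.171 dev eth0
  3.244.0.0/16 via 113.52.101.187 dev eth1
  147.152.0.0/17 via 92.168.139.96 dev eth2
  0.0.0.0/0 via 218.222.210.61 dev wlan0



Longest prefix match for 95.158.124.17:
  /26 95.158.124.0: MATCH
  /16 3.244.0.0: no
  /17 147.152.0.0: no
  /0 0.0.0.0: MATCH
Selected: next-hop 24.170.62.171 via eth0 (matched /26)


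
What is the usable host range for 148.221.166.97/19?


Network: 148.221.160.0
Broadcast: 148.221.191.255
First usable = network + 1
Last usable = broadcast - 1
Range: 148.221.160.1 to 148.221.191.254


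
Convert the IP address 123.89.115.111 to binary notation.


123 = 01111011
89 = 01011001
115 = 01110011
111 = 01101111
Binary: 01111011.01011001.01110011.01101111


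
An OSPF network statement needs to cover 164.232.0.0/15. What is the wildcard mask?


Subnet mask: 255.254.0.0
Wildcard = 255.255.255.255 - subnet mask
255 - 255 = 0
255 - 254 = 1
255 - 0 = 255
255 - 0 = 255
Wildcard: 0.1.255.255


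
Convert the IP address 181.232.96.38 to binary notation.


181 = 10110101
232 = 11101000
96 = 01100000
38 = 00100110
Binary: 10110101.11101000.01100000.00100110


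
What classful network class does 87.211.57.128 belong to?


First octet: 87
Binary: 01010111
0xxxxxxx -> Class A (1-126)
Class A, default mask 255.0.0.0 (/8)


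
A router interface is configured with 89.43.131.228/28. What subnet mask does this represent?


/28 means 28 network bits, 4 host bits
Binary: 11111111111111111111111111110000
Mask: 255.255.255.240


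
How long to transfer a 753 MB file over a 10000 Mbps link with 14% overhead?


Effective throughput = 10000 * (1 - 14/100) = 8600 Mbps
File size in Mb = 753 * 8 = 6024 Mb
Time = 6024 / 8600
Time = 0.7005 seconds


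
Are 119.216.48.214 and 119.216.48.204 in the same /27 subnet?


Mask: 255.255.255.224
119.216.48.214 AND mask = 119.216.48.192
119.216.48.204 AND mask = 119.216.48.192
Yes, same subnet (119.216.48.192)


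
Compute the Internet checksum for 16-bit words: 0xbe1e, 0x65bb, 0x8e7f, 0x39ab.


Sum all words (with carry folding):
+ 0xbe1e = 0xbe1e
+ 0x65bb = 0x23da
+ 0x8e7f = 0xb259
+ 0x39ab = 0xec04
One's complement: ~0xec04
Checksum = 0x13fb


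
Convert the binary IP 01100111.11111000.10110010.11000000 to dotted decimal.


01100111 = 103
11111000 = 248
10110010 = 178
11000000 = 192
IP: 103.248.178.192


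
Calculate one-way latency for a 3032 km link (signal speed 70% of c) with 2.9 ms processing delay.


Speed = 0.7 * 3e5 km/s = 210000 km/s
Propagation delay = 3032 / 210000 = 0.0144 s = 14.4381 ms
Processing delay = 2.9 ms
Total one-way latency = 17.3381 ms


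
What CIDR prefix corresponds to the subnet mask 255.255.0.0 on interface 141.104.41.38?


Binary: 11111111.11111111.00000000.00000000
Count leading 1s
Prefix: /16


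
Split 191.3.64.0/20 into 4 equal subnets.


New prefix = 20 + 2 = 22
Each subnet has 1024 addresses
  191.3.64.0/22
  191.3.68.0/22
  191.3.72.0/22
  191.3.76.0/22
Subnets: 191.3.64.0/22, 191.3.68.0/22, 191.3.72.0/22, 191.3.76.0/22


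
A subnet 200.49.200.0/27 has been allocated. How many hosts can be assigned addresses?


Host bits = 32 - 27 = 5
Total addresses = 2^5 = 32
Usable = total - 2 (network and broadcast)
Usable hosts: 30


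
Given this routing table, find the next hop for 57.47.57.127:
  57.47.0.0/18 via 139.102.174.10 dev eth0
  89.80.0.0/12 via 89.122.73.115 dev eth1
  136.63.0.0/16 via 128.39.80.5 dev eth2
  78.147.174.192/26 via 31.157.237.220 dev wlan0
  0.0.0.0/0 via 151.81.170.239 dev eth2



Longest prefix match for 57.47.57.127:
  /18 57.47.0.0: MATCH
  /12 89.80.0.0: no
  /16 136.63.0.0: no
  /26 78.147.174.192: no
  /0 0.0.0.0: MATCH
Selected: next-hop 139.102.174.10 via eth0 (matched /18)


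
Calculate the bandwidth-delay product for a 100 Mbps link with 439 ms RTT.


BDP = bandwidth * RTT
= 100 Mbps * 439 ms
= 100 * 1e6 * 439 / 1000 bits
= 43900000 bits
= 5487500 bytes
= 5358.8867 KB
BDP = 43900000 bits (5487500 bytes)


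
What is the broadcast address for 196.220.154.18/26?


Network: 196.220.154.0/26
Host bits = 6
Set all host bits to 1:
Broadcast: 196.220.154.63


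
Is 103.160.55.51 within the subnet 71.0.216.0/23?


Subnet network: 71.0.216.0
Test IP AND mask: 103.160.54.0
No, 103.160.55.51 is not in 71.0.216.0/23


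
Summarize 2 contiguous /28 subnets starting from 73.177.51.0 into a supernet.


Original prefix: /28
Number of subnets: 2 = 2^1
New prefix = 28 - 1 = 27
Supernet: 73.177.51.0/27


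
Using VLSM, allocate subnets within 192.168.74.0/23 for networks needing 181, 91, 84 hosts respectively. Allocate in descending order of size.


181 hosts -> /24 (254 usable): 192.168.74.0/24
91 hosts -> /25 (126 usable): 192.168.75.0/25
84 hosts -> /25 (126 usable): 192.168.75.128/25
Allocation: 192.168.74.0/24 (181 hosts, 254 usable); 192.168.75.0/25 (91 hosts, 126 usable); 192.168.75.128/25 (84 hosts, 126 usable)


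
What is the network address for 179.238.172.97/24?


IP:   10110011.11101110.10101100.01100001
Mask: 11111111.11111111.11111111.00000000
AND operation:
Net:  10110011.11101110.10101100.00000000
Network: 179.238.172.0/24


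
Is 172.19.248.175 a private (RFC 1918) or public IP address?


RFC 1918 private ranges:
  10.0.0.0/8 (10.0.0.0 - 10.255.255.255)
  172.16.0.0/12 (172.16.0.0 - 172.31.255.255)
  192.168.0.0/16 (192.168.0.0 - 192.168.255.255)
Private (in 172.16.0.0/12)


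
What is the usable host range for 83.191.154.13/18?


Network: 83.191.128.0
Broadcast: 83.191.191.255
First usable = network + 1
Last usable = broadcast - 1
Range: 83.191.128.1 to 83.191.191.254


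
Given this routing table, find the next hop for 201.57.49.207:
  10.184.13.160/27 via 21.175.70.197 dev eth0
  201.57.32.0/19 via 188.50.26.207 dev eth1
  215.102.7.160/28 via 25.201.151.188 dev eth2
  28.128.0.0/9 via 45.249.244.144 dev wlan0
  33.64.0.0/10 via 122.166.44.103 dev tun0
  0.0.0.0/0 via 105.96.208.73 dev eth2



Longest prefix match for 201.57.49.207:
  /27 10.184.13.160: no
  /19 201.57.32.0: MATCH
  /28 215.102.7.160: no
  /9 28.128.0.0: no
  /10 33.64.0.0: no
  /0 0.0.0.0: MATCH
Selected: next-hop 188.50.26.207 via eth1 (matched /19)


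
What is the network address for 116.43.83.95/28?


IP:   01110100.00101011.01010011.01011111
Mask: 11111111.11111111.11111111.11110000
AND operation:
Net:  01110100.00101011.01010011.01010000
Network: 116.43.83.80/28


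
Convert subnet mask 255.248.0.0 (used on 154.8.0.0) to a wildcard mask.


Subnet mask: 255.248.0.0
Wildcard = 255.255.255.255 - subnet mask
255 - 255 = 0
255 - 248 = 7
255 - 0 = 255
255 - 0 = 255
Wildcard: 0.7.255.255


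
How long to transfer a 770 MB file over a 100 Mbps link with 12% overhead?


Effective throughput = 100 * (1 - 12/100) = 88 Mbps
File size in Mb = 770 * 8 = 6160 Mb
Time = 6160 / 88
Time = 70 seconds


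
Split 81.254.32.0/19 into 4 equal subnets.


New prefix = 19 + 2 = 21
Each subnet has 2048 addresses
  81.254.32.0/21
  81.254.40.0/21
  81.254.48.0/21
  81.254.56.0/21
Subnets: 81.254.32.0/21, 81.254.40.0/21, 81.254.48.0/21, 81.254.56.0/21


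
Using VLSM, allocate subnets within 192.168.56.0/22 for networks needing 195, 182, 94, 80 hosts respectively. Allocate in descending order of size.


195 hosts -> /24 (254 usable): 192.168.56.0/24
182 hosts -> /24 (254 usable): 192.168.57.0/24
94 hosts -> /25 (126 usable): 192.168.58.0/25
80 hosts -> /25 (126 usable): 192.168.58.128/25
Allocation: 192.168.56.0/24 (195 hosts, 254 usable); 192.168.57.0/24 (182 hosts, 254 usable); 192.168.58.0/25 (94 hosts, 126 usable); 192.168.58.128/25 (80 hosts, 126 usable)


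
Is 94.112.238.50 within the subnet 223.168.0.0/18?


Subnet network: 223.168.0.0
Test IP AND mask: 94.112.192.0
No, 94.112.238.50 is not in 223.168.0.0/18


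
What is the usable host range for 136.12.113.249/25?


Network: 136.12.113.128
Broadcast: 136.12.113.255
First usable = network + 1
Last usable = broadcast - 1
Range: 136.12.113.129 to 136.12.113.254


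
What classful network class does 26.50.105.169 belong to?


First octet: 26
Binary: 00011010
0xxxxxxx -> Class A (1-126)
Class A, default mask 255.0.0.0 (/8)


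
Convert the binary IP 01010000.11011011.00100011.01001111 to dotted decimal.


01010000 = 80
11011011 = 219
00100011 = 35
01001111 = 79
IP: 80.219.35.79


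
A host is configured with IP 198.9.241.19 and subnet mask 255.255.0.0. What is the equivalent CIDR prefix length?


Binary: 11111111.11111111.00000000.00000000
Count leading 1s
Prefix: /16


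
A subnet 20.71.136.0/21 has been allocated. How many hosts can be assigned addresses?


Host bits = 32 - 21 = 11
Total addresses = 2^11 = 2048
Usable = total - 2 (network and broadcast)
Usable hosts: 2046


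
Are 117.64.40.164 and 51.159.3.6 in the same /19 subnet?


Mask: 255.255.224.0
117.64.40.164 AND mask = 117.64.32.0
51.159.3.6 AND mask = 51.159.0.0
No, different subnets (117.64.32.0 vs 51.159.0.0)


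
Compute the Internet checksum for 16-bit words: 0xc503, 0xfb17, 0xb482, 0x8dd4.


Sum all words (with carry folding):
+ 0xc503 = 0xc503
+ 0xfb17 = 0xc01b
+ 0xb482 = 0x749e
+ 0x8dd4 = 0x0273
One's complement: ~0x0273
Checksum = 0xfd8c


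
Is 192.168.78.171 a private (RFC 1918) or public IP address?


RFC 1918 private ranges:
  10.0.0.0/8 (10.0.0.0 - 10.255.255.255)
  172.16.0.0/12 (172.16.0.0 - 172.31.255.255)
  192.168.0.0/16 (192.168.0.0 - 192.168.255.255)
Private (in 192.168.0.0/16)


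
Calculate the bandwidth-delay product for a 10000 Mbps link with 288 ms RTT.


BDP = bandwidth * RTT
= 10000 Mbps * 288 ms
= 10000 * 1e6 * 288 / 1000 bits
= 2880000000 bits
= 360000000 bytes
= 351562.5 KB
BDP = 2880000000 bits (360000000 bytes)


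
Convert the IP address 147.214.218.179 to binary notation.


147 = 10010011
214 = 11010110
218 = 11011010
179 = 10110011
Binary: 10010011.11010110.11011010.10110011


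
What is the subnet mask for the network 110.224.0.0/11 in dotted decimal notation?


/11 means 11 network bits, 21 host bits
Binary: 11111111111000000000000000000000
Mask: 255.224.0.0


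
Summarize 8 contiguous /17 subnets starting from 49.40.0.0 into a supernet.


Original prefix: /17
Number of subnets: 8 = 2^3
New prefix = 17 - 3 = 14
Supernet: 49.40.0.0/14


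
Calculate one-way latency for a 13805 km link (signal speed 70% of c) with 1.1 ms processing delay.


Speed = 0.7 * 3e5 km/s = 210000 km/s
Propagation delay = 13805 / 210000 = 0.0657 s = 65.7381 ms
Processing delay = 1.1 ms
Total one-way latency = 66.8381 ms


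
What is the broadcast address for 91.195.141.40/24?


Network: 91.195.141.0/24
Host bits = 8
Set all host bits to 1:
Broadcast: 91.195.141.255


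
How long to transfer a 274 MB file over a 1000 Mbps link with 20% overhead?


Effective throughput = 1000 * (1 - 20/100) = 800 Mbps
File size in Mb = 274 * 8 = 2192 Mb
Time = 2192 / 800
Time = 2.74 seconds


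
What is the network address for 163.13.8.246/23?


IP:   10100011.00001101.00001000.11110110
Mask: 11111111.11111111.11111110.00000000
AND operation:
Net:  10100011.00001101.00001000.00000000
Network: 163.13.8.0/23


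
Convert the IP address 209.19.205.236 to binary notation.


209 = 11010001
19 = 00010011
205 = 11001101
236 = 11101100
Binary: 11010001.00010011.11001101.11101100


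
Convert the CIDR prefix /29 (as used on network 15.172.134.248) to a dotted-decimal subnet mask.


/29 means 29 network bits, 3 host bits
Binary: 11111111111111111111111111111000
Mask: 255.255.255.248


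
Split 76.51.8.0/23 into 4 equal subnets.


New prefix = 23 + 2 = 25
Each subnet has 128 addresses
  76.51.8.0/25
  76.51.8.128/25
  76.51.9.0/25
  76.51.9.128/25
Subnets: 76.51.8.0/25, 76.51.8.128/25, 76.51.9.0/25, 76.51.9.128/25


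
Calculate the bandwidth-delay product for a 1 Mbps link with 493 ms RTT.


BDP = bandwidth * RTT
= 1 Mbps * 493 ms
= 1 * 1e6 * 493 / 1000 bits
= 493000 bits
= 61625 bytes
= 60.1807 KB
BDP = 493000 bits (61625 bytes)


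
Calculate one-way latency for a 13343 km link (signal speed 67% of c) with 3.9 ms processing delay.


Speed = 0.67 * 3e5 km/s = 201000 km/s
Propagation delay = 13343 / 201000 = 0.0664 s = 66.3831 ms
Processing delay = 3.9 ms
Total one-way latency = 70.2831 ms


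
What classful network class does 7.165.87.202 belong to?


First octet: 7
Binary: 00000111
0xxxxxxx -> Class A (1-126)
Class A, default mask 255.0.0.0 (/8)


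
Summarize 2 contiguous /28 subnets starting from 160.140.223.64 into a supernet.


Original prefix: /28
Number of subnets: 2 = 2^1
New prefix = 28 - 1 = 27
Supernet: 160.140.223.64/27


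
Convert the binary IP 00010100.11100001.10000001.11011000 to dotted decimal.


00010100 = 20
11100001 = 225
10000001 = 129
11011000 = 216
IP: 20.225.129.216


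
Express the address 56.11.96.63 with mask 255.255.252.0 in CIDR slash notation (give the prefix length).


Binary: 11111111.11111111.11111100.00000000
Count leading 1s
Prefix: /22


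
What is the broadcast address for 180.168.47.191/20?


Network: 180.168.32.0/20
Host bits = 12
Set all host bits to 1:
Broadcast: 180.168.47.255


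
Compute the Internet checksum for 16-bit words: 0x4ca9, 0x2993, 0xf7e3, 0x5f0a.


Sum all words (with carry folding):
+ 0x4ca9 = 0x4ca9
+ 0x2993 = 0x763c
+ 0xf7e3 = 0x6e20
+ 0x5f0a = 0xcd2a
One's complement: ~0xcd2a
Checksum = 0x32d5


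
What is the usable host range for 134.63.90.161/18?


Network: 134.63.64.0
Broadcast: 134.63.127.255
First usable = network + 1
Last usable = broadcast - 1
Range: 134.63.64.1 to 134.63.127.254


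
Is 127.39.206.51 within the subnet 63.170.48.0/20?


Subnet network: 63.170.48.0
Test IP AND mask: 127.39.192.0
No, 127.39.206.51 is not in 63.170.48.0/20


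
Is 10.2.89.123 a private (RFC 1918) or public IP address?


RFC 1918 private ranges:
  10.0.0.0/8 (10.0.0.0 - 10.255.255.255)
  172.16.0.0/12 (172.16.0.0 - 172.31.255.255)
  192.168.0.0/16 (192.168.0.0 - 192.168.255.255)
Private (in 10.0.0.0/8)


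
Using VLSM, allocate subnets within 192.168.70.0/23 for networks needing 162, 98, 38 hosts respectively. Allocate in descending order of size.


162 hosts -> /24 (254 usable): 192.168.70.0/24
98 hosts -> /25 (126 usable): 192.168.71.0/25
38 hosts -> /26 (62 usable): 192.168.71.128/26
Allocation: 192.168.70.0/24 (162 hosts, 254 usable); 192.168.71.0/25 (98 hosts, 126 usable); 192.168.71.128/26 (38 hosts, 62 usable)


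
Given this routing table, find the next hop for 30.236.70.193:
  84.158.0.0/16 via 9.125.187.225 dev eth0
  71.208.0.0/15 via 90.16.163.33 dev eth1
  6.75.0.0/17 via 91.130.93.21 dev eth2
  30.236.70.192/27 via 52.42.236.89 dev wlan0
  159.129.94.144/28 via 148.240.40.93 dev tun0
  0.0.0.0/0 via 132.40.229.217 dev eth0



Longest prefix match for 30.236.70.193:
  /16 84.158.0.0: no
  /15 71.208.0.0: no
  /17 6.75.0.0: no
  /27 30.236.70.192: MATCH
  /28 159.129.94.144: no
  /0 0.0.0.0: MATCH
Selected: next-hop 52.42.236.89 via wlan0 (matched /27)


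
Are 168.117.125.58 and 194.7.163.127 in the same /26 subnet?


Mask: 255.255.255.192
168.117.125.58 AND mask = 168.117.125.0
194.7.163.127 AND mask = 194.7.163.64
No, different subnets (168.117.125.0 vs 194.7.163.64)


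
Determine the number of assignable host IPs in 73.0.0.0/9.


Host bits = 32 - 9 = 23
Total addresses = 2^23 = 8388608
Usable = total - 2 (network and broadcast)
Usable hosts: 8388606


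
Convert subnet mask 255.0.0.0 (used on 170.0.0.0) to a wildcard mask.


Subnet mask: 255.0.0.0
Wildcard = 255.255.255.255 - subnet mask
255 - 255 = 0
255 - 0 = 255
255 - 0 = 255
255 - 0 = 255
Wildcard: 0.255.255.255


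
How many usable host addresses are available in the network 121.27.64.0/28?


Host bits = 32 - 28 = 4
Total addresses = 2^4 = 16
Usable = total - 2 (network and broadcast)
Usable hosts: 14


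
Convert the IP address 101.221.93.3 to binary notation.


101 = 01100101
221 = 11011101
93 = 01011101
3 = 00000011
Binary: 01100101.11011101.01011101.00000011


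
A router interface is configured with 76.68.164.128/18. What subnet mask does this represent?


/18 means 18 network bits, 14 host bits
Binary: 11111111111111111100000000000000
Mask: 255.255.192.0


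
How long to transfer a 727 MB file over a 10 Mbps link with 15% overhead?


Effective throughput = 10 * (1 - 15/100) = 8.5 Mbps
File size in Mb = 727 * 8 = 5816 Mb
Time = 5816 / 8.5
Time = 684.2353 seconds


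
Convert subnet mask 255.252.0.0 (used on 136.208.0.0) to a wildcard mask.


Subnet mask: 255.252.0.0
Wildcard = 255.255.255.255 - subnet mask
255 - 255 = 0
255 - 252 = 3
255 - 0 = 255
255 - 0 = 255
Wildcard: 0.3.255.255
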